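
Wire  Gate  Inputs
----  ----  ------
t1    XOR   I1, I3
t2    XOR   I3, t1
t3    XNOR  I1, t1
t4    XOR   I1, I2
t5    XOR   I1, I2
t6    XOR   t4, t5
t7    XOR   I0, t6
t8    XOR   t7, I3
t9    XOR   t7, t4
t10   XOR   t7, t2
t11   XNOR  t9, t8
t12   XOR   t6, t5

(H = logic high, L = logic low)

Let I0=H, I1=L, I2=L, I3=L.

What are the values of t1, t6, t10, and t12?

t1 = L; t6 = L; t10 = H; t12 = L

t1 = I1 XOR I3 = L XOR L = L
t2 = I3 XOR t1 = L XOR L = L
t4 = I1 XOR I2 = L XOR L = L
t5 = I1 XOR I2 = L XOR L = L
t6 = t4 XOR t5 = L XOR L = L
t7 = I0 XOR t6 = H XOR L = H
t10 = t7 XOR t2 = H XOR L = H
t12 = t6 XOR t5 = L XOR L = L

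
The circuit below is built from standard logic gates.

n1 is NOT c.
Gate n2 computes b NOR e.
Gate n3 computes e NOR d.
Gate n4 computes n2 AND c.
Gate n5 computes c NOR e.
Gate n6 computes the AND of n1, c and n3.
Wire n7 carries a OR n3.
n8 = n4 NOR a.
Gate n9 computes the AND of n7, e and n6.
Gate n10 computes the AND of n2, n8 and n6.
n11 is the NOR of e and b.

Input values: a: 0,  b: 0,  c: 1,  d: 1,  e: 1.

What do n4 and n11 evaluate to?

n4 = 0, n11 = 0

n2 = b NOR e = 0 NOR 1 = 0
n4 = n2 AND c = 0 AND 1 = 0
n11 = e NOR b = 1 NOR 0 = 0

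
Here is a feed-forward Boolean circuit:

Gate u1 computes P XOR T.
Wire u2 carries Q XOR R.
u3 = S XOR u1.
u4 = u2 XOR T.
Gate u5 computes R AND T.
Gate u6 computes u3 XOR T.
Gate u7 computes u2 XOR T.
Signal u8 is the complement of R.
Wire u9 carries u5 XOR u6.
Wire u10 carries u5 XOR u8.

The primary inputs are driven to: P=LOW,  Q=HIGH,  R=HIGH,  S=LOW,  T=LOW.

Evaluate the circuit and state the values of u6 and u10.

u6 = LOW; u10 = LOW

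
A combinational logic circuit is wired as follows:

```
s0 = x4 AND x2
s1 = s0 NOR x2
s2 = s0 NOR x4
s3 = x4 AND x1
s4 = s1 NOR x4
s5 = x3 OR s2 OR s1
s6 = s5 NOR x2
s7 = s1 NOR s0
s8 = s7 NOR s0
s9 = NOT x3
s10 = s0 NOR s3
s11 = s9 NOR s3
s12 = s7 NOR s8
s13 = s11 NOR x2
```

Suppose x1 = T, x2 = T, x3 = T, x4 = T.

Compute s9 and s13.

s9 = F; s13 = F

s3 = x4 AND x1 = T AND T = T
s9 = NOT x3 = NOT T = F
s11 = s9 NOR s3 = F NOR T = F
s13 = s11 NOR x2 = F NOR T = F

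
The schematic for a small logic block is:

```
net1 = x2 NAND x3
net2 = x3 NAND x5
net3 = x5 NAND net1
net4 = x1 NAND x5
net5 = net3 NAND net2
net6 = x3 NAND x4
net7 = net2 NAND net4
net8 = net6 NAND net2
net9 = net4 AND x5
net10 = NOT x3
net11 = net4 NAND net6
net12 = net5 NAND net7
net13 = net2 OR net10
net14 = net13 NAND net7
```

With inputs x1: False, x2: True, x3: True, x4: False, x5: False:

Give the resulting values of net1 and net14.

net1 = False, net14 = True

net1 = x2 NAND x3 = True NAND True = False
net2 = x3 NAND x5 = True NAND False = True
net4 = x1 NAND x5 = False NAND False = True
net7 = net2 NAND net4 = True NAND True = False
net10 = NOT x3 = NOT True = False
net13 = net2 OR net10 = True OR False = True
net14 = net13 NAND net7 = True NAND False = True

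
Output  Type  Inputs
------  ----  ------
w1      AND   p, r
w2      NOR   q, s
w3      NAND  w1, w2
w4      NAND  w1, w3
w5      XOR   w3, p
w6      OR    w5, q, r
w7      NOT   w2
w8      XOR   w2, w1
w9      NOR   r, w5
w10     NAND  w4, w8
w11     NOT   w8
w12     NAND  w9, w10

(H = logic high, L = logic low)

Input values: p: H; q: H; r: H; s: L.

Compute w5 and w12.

w1 = p AND r = H AND H = H
w2 = q NOR s = H NOR L = L
w3 = w1 NAND w2 = H NAND L = H
w4 = w1 NAND w3 = H NAND H = L
w5 = w3 XOR p = H XOR H = L
w8 = w2 XOR w1 = L XOR H = H
w9 = r NOR w5 = H NOR L = L
w10 = w4 NAND w8 = L NAND H = H
w12 = w9 NAND w10 = L NAND H = H

w5 = L, w12 = H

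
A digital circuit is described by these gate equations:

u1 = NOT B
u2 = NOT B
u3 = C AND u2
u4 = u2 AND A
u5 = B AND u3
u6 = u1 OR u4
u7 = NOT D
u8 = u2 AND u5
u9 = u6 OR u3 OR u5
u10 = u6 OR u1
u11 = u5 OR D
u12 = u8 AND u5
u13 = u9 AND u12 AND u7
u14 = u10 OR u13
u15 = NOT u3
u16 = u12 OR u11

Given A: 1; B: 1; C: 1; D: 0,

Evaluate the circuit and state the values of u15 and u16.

u15 = 1, u16 = 0

u2 = NOT B = NOT 1 = 0
u3 = C AND u2 = 1 AND 0 = 0
u5 = B AND u3 = 1 AND 0 = 0
u8 = u2 AND u5 = 0 AND 0 = 0
u11 = u5 OR D = 0 OR 0 = 0
u12 = u8 AND u5 = 0 AND 0 = 0
u15 = NOT u3 = NOT 0 = 1
u16 = u12 OR u11 = 0 OR 0 = 0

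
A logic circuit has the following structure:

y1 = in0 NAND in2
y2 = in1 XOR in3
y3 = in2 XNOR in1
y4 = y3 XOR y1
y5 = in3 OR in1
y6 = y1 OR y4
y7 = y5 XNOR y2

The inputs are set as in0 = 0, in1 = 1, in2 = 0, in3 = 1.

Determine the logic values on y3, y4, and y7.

y3 = 0, y4 = 1, y7 = 0

y1 = in0 NAND in2 = 0 NAND 0 = 1
y2 = in1 XOR in3 = 1 XOR 1 = 0
y3 = in2 XNOR in1 = 0 XNOR 1 = 0
y4 = y3 XOR y1 = 0 XOR 1 = 1
y5 = in3 OR in1 = 1 OR 1 = 1
y7 = y5 XNOR y2 = 1 XNOR 0 = 0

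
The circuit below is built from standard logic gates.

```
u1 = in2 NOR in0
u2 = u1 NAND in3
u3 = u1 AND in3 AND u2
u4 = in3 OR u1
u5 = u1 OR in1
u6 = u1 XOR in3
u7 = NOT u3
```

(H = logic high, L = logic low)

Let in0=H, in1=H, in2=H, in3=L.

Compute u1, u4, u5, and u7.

u1 = L  u4 = L  u5 = H  u7 = H

u1 = in2 NOR in0 = H NOR H = L
u2 = u1 NAND in3 = L NAND L = H
u3 = u1 AND in3 AND u2 = L AND L AND H = L
u4 = in3 OR u1 = L OR L = L
u5 = u1 OR in1 = L OR H = H
u7 = NOT u3 = NOT L = H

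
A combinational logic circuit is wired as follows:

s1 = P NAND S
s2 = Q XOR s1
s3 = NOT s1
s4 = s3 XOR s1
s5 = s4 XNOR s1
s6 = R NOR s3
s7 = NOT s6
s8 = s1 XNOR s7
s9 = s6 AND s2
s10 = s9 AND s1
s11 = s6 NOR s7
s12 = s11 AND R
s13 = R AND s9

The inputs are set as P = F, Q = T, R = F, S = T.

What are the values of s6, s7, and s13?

s6 = T; s7 = F; s13 = F

s1 = P NAND S = F NAND T = T
s2 = Q XOR s1 = T XOR T = F
s3 = NOT s1 = NOT T = F
s6 = R NOR s3 = F NOR F = T
s7 = NOT s6 = NOT T = F
s9 = s6 AND s2 = T AND F = F
s13 = R AND s9 = F AND F = F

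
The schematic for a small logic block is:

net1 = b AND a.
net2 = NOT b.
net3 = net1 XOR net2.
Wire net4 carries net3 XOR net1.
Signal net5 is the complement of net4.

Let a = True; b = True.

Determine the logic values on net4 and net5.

net4 = False; net5 = True

net1 = b AND a = True AND True = True
net2 = NOT b = NOT True = False
net3 = net1 XOR net2 = True XOR False = True
net4 = net3 XOR net1 = True XOR True = False
net5 = NOT net4 = NOT False = True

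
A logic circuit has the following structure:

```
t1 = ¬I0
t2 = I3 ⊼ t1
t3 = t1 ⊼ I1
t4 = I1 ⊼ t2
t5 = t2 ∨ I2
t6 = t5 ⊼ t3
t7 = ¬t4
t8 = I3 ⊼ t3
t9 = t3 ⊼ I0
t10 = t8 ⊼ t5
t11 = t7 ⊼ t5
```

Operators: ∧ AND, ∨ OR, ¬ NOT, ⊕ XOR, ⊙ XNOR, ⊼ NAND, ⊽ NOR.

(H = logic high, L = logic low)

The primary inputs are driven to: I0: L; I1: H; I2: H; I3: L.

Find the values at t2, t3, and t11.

t2 = H; t3 = L; t11 = L

t1 = NOT I0 = NOT L = H
t2 = I3 NAND t1 = L NAND H = H
t3 = t1 NAND I1 = H NAND H = L
t4 = I1 NAND t2 = H NAND H = L
t5 = t2 OR I2 = H OR H = H
t7 = NOT t4 = NOT L = H
t11 = t7 NAND t5 = H NAND H = L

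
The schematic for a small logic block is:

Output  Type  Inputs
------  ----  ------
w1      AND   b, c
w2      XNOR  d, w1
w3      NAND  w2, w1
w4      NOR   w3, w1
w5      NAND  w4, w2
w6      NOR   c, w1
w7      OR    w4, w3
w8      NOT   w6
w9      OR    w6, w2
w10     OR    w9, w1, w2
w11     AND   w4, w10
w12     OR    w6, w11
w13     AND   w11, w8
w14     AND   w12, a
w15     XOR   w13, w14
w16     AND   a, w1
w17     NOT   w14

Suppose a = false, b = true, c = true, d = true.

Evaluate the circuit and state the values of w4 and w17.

w1 = b AND c = true AND true = true
w2 = d XNOR w1 = true XNOR true = true
w3 = w2 NAND w1 = true NAND true = false
w4 = w3 NOR w1 = false NOR true = false
w6 = c NOR w1 = true NOR true = false
w9 = w6 OR w2 = false OR true = true
w10 = w9 OR w1 OR w2 = true OR true OR true = true
w11 = w4 AND w10 = false AND true = false
w12 = w6 OR w11 = false OR false = false
w14 = w12 AND a = false AND false = false
w17 = NOT w14 = NOT false = true

w4 = false; w17 = true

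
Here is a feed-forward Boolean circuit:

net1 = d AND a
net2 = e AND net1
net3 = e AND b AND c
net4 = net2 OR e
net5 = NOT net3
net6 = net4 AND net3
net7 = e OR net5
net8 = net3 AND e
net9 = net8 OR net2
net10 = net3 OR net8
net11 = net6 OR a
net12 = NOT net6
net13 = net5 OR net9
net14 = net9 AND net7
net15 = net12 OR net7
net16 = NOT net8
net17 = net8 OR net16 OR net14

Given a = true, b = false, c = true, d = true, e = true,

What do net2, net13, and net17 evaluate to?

net1 = d AND a = true AND true = true
net2 = e AND net1 = true AND true = true
net3 = e AND b AND c = true AND false AND true = false
net5 = NOT net3 = NOT false = true
net7 = e OR net5 = true OR true = true
net8 = net3 AND e = false AND true = false
net9 = net8 OR net2 = false OR true = true
net13 = net5 OR net9 = true OR true = true
net14 = net9 AND net7 = true AND true = true
net16 = NOT net8 = NOT false = true
net17 = net8 OR net16 OR net14 = false OR true OR true = true

net2 = true, net13 = true, net17 = true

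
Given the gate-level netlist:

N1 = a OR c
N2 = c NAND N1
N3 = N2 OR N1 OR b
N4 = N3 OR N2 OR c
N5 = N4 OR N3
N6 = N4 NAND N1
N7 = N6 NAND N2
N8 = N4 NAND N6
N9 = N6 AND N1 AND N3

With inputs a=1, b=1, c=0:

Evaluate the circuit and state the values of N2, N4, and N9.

N2 = 1  N4 = 1  N9 = 0

N1 = a OR c = 1 OR 0 = 1
N2 = c NAND N1 = 0 NAND 1 = 1
N3 = N2 OR N1 OR b = 1 OR 1 OR 1 = 1
N4 = N3 OR N2 OR c = 1 OR 1 OR 0 = 1
N6 = N4 NAND N1 = 1 NAND 1 = 0
N9 = N6 AND N1 AND N3 = 0 AND 1 AND 1 = 0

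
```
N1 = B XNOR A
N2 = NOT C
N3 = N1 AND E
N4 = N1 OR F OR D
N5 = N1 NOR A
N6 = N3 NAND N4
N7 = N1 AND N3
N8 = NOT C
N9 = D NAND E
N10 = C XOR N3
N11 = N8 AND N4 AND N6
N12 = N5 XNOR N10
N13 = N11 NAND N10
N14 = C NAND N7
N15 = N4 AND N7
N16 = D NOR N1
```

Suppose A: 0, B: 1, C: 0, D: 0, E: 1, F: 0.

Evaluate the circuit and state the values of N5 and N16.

N5 = 1, N16 = 1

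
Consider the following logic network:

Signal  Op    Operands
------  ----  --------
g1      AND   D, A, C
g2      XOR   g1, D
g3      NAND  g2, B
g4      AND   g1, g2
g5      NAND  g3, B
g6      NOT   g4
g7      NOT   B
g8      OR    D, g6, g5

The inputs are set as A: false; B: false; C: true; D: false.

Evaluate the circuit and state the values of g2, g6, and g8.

g2 = false, g6 = true, g8 = true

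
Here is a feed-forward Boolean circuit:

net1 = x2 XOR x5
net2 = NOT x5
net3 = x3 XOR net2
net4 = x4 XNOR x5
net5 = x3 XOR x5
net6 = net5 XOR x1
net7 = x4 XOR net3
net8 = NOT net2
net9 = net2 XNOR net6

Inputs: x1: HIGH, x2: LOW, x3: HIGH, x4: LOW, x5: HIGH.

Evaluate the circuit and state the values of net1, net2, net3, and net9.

net1 = x2 XOR x5 = LOW XOR HIGH = HIGH
net2 = NOT x5 = NOT HIGH = LOW
net3 = x3 XOR net2 = HIGH XOR LOW = HIGH
net5 = x3 XOR x5 = HIGH XOR HIGH = LOW
net6 = net5 XOR x1 = LOW XOR HIGH = HIGH
net9 = net2 XNOR net6 = LOW XNOR HIGH = LOW

net1 = HIGH, net2 = LOW, net3 = HIGH, net9 = LOW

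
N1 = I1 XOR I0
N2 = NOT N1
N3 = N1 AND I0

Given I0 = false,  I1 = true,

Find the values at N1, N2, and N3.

N1 = true  N2 = false  N3 = false

N1 = I1 XOR I0 = true XOR false = true
N2 = NOT N1 = NOT true = false
N3 = N1 AND I0 = true AND false = false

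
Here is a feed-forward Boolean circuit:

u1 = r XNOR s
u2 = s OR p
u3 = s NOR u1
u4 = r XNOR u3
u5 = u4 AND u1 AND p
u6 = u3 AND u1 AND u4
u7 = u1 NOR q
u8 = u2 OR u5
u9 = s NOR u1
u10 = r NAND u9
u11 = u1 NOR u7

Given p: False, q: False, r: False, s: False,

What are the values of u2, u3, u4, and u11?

u1 = r XNOR s = False XNOR False = True
u2 = s OR p = False OR False = False
u3 = s NOR u1 = False NOR True = False
u4 = r XNOR u3 = False XNOR False = True
u7 = u1 NOR q = True NOR False = False
u11 = u1 NOR u7 = True NOR False = False

u2 = False, u3 = False, u4 = True, u11 = False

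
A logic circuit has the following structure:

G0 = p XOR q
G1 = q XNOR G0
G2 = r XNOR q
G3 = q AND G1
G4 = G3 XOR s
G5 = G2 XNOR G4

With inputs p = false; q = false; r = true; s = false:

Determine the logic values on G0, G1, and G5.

G0 = p XOR q = false XOR false = false
G1 = q XNOR G0 = false XNOR false = true
G2 = r XNOR q = true XNOR false = false
G3 = q AND G1 = false AND true = false
G4 = G3 XOR s = false XOR false = false
G5 = G2 XNOR G4 = false XNOR false = true

G0 = false; G1 = true; G5 = true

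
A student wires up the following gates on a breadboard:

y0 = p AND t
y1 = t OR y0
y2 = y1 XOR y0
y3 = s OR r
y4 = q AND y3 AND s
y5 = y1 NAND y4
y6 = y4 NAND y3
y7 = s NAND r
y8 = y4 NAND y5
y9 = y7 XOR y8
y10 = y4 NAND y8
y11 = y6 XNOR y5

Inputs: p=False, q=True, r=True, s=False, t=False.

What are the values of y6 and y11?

y0 = p AND t = False AND False = False
y1 = t OR y0 = False OR False = False
y3 = s OR r = False OR True = True
y4 = q AND y3 AND s = True AND True AND False = False
y5 = y1 NAND y4 = False NAND False = True
y6 = y4 NAND y3 = False NAND True = True
y11 = y6 XNOR y5 = True XNOR True = True

y6 = True  y11 = True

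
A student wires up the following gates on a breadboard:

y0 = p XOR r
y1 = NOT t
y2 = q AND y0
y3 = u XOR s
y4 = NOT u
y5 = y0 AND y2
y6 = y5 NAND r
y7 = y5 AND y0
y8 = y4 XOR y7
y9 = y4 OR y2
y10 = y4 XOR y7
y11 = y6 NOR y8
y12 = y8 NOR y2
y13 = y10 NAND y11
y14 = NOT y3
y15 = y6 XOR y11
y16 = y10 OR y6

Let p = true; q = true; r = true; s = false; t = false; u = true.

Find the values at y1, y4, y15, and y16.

y0 = p XOR r = true XOR true = false
y1 = NOT t = NOT false = true
y2 = q AND y0 = true AND false = false
y4 = NOT u = NOT true = false
y5 = y0 AND y2 = false AND false = false
y6 = y5 NAND r = false NAND true = true
y7 = y5 AND y0 = false AND false = false
y8 = y4 XOR y7 = false XOR false = false
y10 = y4 XOR y7 = false XOR false = false
y11 = y6 NOR y8 = true NOR false = false
y15 = y6 XOR y11 = true XOR false = true
y16 = y10 OR y6 = false OR true = true

y1 = true, y4 = false, y15 = true, y16 = true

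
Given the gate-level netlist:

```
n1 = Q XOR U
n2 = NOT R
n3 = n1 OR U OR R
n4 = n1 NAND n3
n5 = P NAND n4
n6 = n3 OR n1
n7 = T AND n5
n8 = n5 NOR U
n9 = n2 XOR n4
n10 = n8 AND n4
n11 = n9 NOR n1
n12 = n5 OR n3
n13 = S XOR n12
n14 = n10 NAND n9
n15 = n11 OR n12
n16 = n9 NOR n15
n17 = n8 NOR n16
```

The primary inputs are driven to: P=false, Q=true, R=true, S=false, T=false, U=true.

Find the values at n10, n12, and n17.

n1 = Q XOR U = true XOR true = false
n2 = NOT R = NOT true = false
n3 = n1 OR U OR R = false OR true OR true = true
n4 = n1 NAND n3 = false NAND true = true
n5 = P NAND n4 = false NAND true = true
n8 = n5 NOR U = true NOR true = false
n9 = n2 XOR n4 = false XOR true = true
n10 = n8 AND n4 = false AND true = false
n11 = n9 NOR n1 = true NOR false = false
n12 = n5 OR n3 = true OR true = true
n15 = n11 OR n12 = false OR true = true
n16 = n9 NOR n15 = true NOR true = false
n17 = n8 NOR n16 = false NOR false = true

n10 = false  n12 = true  n17 = true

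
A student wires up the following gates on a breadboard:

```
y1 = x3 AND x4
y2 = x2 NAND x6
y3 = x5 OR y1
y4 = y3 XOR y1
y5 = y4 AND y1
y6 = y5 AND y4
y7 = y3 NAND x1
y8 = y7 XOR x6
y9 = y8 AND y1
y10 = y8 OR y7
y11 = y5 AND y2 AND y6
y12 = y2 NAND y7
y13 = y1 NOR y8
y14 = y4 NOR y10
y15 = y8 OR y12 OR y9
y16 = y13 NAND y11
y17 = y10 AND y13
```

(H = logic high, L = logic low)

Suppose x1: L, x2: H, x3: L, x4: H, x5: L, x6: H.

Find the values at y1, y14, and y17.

y1 = L  y14 = L  y17 = H

y1 = x3 AND x4 = L AND H = L
y3 = x5 OR y1 = L OR L = L
y4 = y3 XOR y1 = L XOR L = L
y7 = y3 NAND x1 = L NAND L = H
y8 = y7 XOR x6 = H XOR H = L
y10 = y8 OR y7 = L OR H = H
y13 = y1 NOR y8 = L NOR L = H
y14 = y4 NOR y10 = L NOR H = L
y17 = y10 AND y13 = H AND H = H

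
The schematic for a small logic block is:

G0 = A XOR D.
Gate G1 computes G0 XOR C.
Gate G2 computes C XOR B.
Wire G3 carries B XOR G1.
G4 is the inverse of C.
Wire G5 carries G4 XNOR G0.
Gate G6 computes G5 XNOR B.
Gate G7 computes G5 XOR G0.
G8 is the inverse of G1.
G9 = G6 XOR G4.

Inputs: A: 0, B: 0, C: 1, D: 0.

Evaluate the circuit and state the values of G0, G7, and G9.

G0 = A XOR D = 0 XOR 0 = 0
G4 = NOT C = NOT 1 = 0
G5 = G4 XNOR G0 = 0 XNOR 0 = 1
G6 = G5 XNOR B = 1 XNOR 0 = 0
G7 = G5 XOR G0 = 1 XOR 0 = 1
G9 = G6 XOR G4 = 0 XOR 0 = 0

G0 = 0, G7 = 1, G9 = 0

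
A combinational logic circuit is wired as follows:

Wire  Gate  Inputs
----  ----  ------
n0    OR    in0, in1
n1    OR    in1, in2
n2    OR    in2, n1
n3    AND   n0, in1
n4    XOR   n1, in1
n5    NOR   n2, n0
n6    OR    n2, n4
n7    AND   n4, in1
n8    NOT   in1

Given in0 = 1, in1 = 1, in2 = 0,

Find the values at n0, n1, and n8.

n0 = in0 OR in1 = 1 OR 1 = 1
n1 = in1 OR in2 = 1 OR 0 = 1
n8 = NOT in1 = NOT 1 = 0

n0 = 1  n1 = 1  n8 = 0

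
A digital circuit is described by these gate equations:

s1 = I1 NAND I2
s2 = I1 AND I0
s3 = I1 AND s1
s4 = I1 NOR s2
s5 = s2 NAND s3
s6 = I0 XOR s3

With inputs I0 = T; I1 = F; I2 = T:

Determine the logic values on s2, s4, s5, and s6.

s2 = F  s4 = T  s5 = T  s6 = T

s1 = I1 NAND I2 = F NAND T = T
s2 = I1 AND I0 = F AND T = F
s3 = I1 AND s1 = F AND T = F
s4 = I1 NOR s2 = F NOR F = T
s5 = s2 NAND s3 = F NAND F = T
s6 = I0 XOR s3 = T XOR F = T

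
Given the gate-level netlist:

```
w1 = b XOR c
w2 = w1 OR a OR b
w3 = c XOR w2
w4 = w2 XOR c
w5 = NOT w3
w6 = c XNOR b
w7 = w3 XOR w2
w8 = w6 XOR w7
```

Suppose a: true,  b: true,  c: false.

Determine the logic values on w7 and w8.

w1 = b XOR c = true XOR false = true
w2 = w1 OR a OR b = true OR true OR true = true
w3 = c XOR w2 = false XOR true = true
w6 = c XNOR b = false XNOR true = false
w7 = w3 XOR w2 = true XOR true = false
w8 = w6 XOR w7 = false XOR false = false

w7 = false; w8 = false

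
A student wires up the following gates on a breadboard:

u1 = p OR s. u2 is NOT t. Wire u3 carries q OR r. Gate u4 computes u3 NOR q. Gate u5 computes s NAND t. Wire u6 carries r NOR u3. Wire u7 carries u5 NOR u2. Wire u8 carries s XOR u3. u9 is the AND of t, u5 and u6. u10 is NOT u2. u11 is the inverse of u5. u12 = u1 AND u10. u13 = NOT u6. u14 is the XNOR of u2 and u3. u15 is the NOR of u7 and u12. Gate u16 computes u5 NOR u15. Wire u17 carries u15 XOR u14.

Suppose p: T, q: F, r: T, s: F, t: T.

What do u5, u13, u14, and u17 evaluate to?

u5 = T; u13 = T; u14 = F; u17 = F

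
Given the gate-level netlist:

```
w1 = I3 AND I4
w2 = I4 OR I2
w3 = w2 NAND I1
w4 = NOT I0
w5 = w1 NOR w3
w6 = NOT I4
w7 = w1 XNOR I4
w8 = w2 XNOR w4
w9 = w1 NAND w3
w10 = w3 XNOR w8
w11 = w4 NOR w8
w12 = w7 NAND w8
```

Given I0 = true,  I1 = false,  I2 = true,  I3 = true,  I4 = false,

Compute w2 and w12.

w1 = I3 AND I4 = true AND false = false
w2 = I4 OR I2 = false OR true = true
w4 = NOT I0 = NOT true = false
w7 = w1 XNOR I4 = false XNOR false = true
w8 = w2 XNOR w4 = true XNOR false = false
w12 = w7 NAND w8 = true NAND false = true

w2 = true, w12 = true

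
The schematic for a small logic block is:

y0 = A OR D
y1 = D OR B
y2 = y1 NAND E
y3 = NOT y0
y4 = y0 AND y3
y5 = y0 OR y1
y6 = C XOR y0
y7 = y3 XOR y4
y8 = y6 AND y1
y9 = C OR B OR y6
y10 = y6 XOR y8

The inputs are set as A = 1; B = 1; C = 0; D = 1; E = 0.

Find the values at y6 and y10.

y6 = 1  y10 = 0

y0 = A OR D = 1 OR 1 = 1
y1 = D OR B = 1 OR 1 = 1
y6 = C XOR y0 = 0 XOR 1 = 1
y8 = y6 AND y1 = 1 AND 1 = 1
y10 = y6 XOR y8 = 1 XOR 1 = 0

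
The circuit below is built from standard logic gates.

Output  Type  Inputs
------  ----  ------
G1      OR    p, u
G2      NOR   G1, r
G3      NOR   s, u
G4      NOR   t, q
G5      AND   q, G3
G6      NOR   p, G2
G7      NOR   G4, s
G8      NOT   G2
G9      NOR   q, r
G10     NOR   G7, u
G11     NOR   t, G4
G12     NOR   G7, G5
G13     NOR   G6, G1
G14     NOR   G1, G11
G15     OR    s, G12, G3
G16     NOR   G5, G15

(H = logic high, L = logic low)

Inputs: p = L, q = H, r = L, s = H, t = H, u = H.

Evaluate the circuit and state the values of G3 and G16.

G3 = s NOR u = H NOR H = L
G4 = t NOR q = H NOR H = L
G5 = q AND G3 = H AND L = L
G7 = G4 NOR s = L NOR H = L
G12 = G7 NOR G5 = L NOR L = H
G15 = s OR G12 OR G3 = H OR H OR L = H
G16 = G5 NOR G15 = L NOR H = L

G3 = L; G16 = L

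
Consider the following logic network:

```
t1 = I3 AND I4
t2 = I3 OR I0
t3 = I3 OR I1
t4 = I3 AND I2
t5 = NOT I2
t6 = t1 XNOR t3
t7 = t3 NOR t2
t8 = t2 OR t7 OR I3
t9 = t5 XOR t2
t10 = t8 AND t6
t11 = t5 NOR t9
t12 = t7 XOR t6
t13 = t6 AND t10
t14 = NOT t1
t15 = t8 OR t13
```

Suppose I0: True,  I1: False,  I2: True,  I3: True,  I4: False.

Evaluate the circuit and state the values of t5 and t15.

t5 = False; t15 = True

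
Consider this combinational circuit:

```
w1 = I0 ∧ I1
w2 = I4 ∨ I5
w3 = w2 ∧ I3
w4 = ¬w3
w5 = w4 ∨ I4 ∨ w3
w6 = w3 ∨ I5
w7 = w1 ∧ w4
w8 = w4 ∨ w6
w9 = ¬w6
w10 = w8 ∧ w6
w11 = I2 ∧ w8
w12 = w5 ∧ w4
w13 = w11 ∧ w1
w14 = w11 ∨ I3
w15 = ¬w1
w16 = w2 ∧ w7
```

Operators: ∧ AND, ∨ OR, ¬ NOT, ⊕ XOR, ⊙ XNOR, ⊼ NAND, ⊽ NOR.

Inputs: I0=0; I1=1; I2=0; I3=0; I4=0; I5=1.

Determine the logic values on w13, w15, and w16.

w13 = 0, w15 = 1, w16 = 0

w1 = I0 AND I1 = 0 AND 1 = 0
w2 = I4 OR I5 = 0 OR 1 = 1
w3 = w2 AND I3 = 1 AND 0 = 0
w4 = NOT w3 = NOT 0 = 1
w6 = w3 OR I5 = 0 OR 1 = 1
w7 = w1 AND w4 = 0 AND 1 = 0
w8 = w4 OR w6 = 1 OR 1 = 1
w11 = I2 AND w8 = 0 AND 1 = 0
w13 = w11 AND w1 = 0 AND 0 = 0
w15 = NOT w1 = NOT 0 = 1
w16 = w2 AND w7 = 1 AND 0 = 0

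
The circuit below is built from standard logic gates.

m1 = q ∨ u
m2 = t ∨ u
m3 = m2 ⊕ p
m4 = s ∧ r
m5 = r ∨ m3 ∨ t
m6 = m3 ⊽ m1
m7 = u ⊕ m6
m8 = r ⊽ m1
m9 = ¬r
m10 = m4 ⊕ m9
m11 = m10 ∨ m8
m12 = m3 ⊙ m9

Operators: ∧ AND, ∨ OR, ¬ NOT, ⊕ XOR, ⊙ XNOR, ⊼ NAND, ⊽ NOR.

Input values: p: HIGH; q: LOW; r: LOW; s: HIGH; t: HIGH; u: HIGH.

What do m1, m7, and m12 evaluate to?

m1 = HIGH; m7 = HIGH; m12 = LOW

m1 = q OR u = LOW OR HIGH = HIGH
m2 = t OR u = HIGH OR HIGH = HIGH
m3 = m2 XOR p = HIGH XOR HIGH = LOW
m6 = m3 NOR m1 = LOW NOR HIGH = LOW
m7 = u XOR m6 = HIGH XOR LOW = HIGH
m9 = NOT r = NOT LOW = HIGH
m12 = m3 XNOR m9 = LOW XNOR HIGH = LOW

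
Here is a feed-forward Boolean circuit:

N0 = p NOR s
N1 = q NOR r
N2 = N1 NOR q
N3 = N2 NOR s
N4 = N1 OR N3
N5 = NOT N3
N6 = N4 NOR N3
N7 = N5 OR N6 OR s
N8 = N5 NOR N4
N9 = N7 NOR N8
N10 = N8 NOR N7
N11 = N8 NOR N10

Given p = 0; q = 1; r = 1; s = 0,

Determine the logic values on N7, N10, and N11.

N7 = 0; N10 = 1; N11 = 0

N1 = q NOR r = 1 NOR 1 = 0
N2 = N1 NOR q = 0 NOR 1 = 0
N3 = N2 NOR s = 0 NOR 0 = 1
N4 = N1 OR N3 = 0 OR 1 = 1
N5 = NOT N3 = NOT 1 = 0
N6 = N4 NOR N3 = 1 NOR 1 = 0
N7 = N5 OR N6 OR s = 0 OR 0 OR 0 = 0
N8 = N5 NOR N4 = 0 NOR 1 = 0
N10 = N8 NOR N7 = 0 NOR 0 = 1
N11 = N8 NOR N10 = 0 NOR 1 = 0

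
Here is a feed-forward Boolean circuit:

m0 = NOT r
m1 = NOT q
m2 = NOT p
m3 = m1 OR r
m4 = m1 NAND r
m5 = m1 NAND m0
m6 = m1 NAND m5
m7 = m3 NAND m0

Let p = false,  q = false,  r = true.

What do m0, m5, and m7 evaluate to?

m0 = false, m5 = true, m7 = true

m0 = NOT r = NOT true = false
m1 = NOT q = NOT false = true
m3 = m1 OR r = true OR true = true
m5 = m1 NAND m0 = true NAND false = true
m7 = m3 NAND m0 = true NAND false = true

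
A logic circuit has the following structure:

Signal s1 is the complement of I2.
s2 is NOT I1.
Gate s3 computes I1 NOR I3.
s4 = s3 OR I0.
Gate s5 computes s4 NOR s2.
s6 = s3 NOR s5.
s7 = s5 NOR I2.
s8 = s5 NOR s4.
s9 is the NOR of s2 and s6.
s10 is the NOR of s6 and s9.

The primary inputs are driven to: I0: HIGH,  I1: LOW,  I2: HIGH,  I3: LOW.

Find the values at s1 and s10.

s1 = LOW  s10 = HIGH

s1 = NOT I2 = NOT HIGH = LOW
s2 = NOT I1 = NOT LOW = HIGH
s3 = I1 NOR I3 = LOW NOR LOW = HIGH
s4 = s3 OR I0 = HIGH OR HIGH = HIGH
s5 = s4 NOR s2 = HIGH NOR HIGH = LOW
s6 = s3 NOR s5 = HIGH NOR LOW = LOW
s9 = s2 NOR s6 = HIGH NOR LOW = LOW
s10 = s6 NOR s9 = LOW NOR LOW = HIGH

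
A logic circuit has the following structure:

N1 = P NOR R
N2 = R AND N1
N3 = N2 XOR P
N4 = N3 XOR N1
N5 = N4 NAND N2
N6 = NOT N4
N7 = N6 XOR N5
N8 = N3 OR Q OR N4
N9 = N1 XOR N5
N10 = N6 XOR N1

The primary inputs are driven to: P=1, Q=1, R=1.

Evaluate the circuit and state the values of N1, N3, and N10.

N1 = 0  N3 = 1  N10 = 0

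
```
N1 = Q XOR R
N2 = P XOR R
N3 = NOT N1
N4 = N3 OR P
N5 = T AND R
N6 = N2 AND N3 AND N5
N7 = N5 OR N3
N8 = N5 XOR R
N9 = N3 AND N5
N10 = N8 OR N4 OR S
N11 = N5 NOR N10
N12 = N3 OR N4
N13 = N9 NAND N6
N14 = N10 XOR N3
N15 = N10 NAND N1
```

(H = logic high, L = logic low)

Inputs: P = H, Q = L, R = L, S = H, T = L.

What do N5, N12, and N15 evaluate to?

N1 = Q XOR R = L XOR L = L
N3 = NOT N1 = NOT L = H
N4 = N3 OR P = H OR H = H
N5 = T AND R = L AND L = L
N8 = N5 XOR R = L XOR L = L
N10 = N8 OR N4 OR S = L OR H OR H = H
N12 = N3 OR N4 = H OR H = H
N15 = N10 NAND N1 = H NAND L = H

N5 = L  N12 = H  N15 = H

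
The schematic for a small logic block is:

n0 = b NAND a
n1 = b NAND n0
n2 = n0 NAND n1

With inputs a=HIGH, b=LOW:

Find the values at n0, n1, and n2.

n0 = b NAND a = LOW NAND HIGH = HIGH
n1 = b NAND n0 = LOW NAND HIGH = HIGH
n2 = n0 NAND n1 = HIGH NAND HIGH = LOW

n0 = HIGH, n1 = HIGH, n2 = LOW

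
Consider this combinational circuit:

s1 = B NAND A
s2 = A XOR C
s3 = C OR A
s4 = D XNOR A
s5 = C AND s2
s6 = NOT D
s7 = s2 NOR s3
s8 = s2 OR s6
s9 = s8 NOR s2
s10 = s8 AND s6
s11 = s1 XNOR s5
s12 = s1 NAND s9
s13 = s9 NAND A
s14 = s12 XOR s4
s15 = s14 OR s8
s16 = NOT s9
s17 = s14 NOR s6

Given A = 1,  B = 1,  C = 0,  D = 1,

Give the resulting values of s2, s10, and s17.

s2 = 1; s10 = 0; s17 = 1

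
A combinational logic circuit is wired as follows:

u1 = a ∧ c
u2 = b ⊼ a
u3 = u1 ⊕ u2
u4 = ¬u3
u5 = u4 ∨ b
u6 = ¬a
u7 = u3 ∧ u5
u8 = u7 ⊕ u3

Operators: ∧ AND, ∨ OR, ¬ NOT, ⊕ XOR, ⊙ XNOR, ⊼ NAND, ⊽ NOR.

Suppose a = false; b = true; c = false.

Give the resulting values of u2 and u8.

u2 = true; u8 = false

u1 = a AND c = false AND false = false
u2 = b NAND a = true NAND false = true
u3 = u1 XOR u2 = false XOR true = true
u4 = NOT u3 = NOT true = false
u5 = u4 OR b = false OR true = true
u7 = u3 AND u5 = true AND true = true
u8 = u7 XOR u3 = true XOR true = false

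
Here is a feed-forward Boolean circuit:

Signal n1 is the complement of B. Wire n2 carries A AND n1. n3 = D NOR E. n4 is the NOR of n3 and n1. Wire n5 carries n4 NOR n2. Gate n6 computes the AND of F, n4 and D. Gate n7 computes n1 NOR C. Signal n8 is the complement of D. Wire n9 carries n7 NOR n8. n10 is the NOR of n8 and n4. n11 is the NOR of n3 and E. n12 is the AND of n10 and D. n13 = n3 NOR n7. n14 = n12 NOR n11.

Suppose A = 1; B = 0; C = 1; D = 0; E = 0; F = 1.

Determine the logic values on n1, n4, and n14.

n1 = 1, n4 = 0, n14 = 1

n1 = NOT B = NOT 0 = 1
n3 = D NOR E = 0 NOR 0 = 1
n4 = n3 NOR n1 = 1 NOR 1 = 0
n8 = NOT D = NOT 0 = 1
n10 = n8 NOR n4 = 1 NOR 0 = 0
n11 = n3 NOR E = 1 NOR 0 = 0
n12 = n10 AND D = 0 AND 0 = 0
n14 = n12 NOR n11 = 0 NOR 0 = 1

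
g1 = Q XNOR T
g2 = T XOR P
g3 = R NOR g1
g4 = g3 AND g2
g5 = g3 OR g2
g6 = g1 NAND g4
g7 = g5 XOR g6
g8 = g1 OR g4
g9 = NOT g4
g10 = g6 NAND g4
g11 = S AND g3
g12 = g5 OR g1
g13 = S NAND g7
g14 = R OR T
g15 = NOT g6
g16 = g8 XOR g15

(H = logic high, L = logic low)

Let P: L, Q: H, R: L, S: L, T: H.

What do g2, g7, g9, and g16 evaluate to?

g2 = H, g7 = L, g9 = H, g16 = H

g1 = Q XNOR T = H XNOR H = H
g2 = T XOR P = H XOR L = H
g3 = R NOR g1 = L NOR H = L
g4 = g3 AND g2 = L AND H = L
g5 = g3 OR g2 = L OR H = H
g6 = g1 NAND g4 = H NAND L = H
g7 = g5 XOR g6 = H XOR H = L
g8 = g1 OR g4 = H OR L = H
g9 = NOT g4 = NOT L = H
g15 = NOT g6 = NOT H = L
g16 = g8 XOR g15 = H XOR L = H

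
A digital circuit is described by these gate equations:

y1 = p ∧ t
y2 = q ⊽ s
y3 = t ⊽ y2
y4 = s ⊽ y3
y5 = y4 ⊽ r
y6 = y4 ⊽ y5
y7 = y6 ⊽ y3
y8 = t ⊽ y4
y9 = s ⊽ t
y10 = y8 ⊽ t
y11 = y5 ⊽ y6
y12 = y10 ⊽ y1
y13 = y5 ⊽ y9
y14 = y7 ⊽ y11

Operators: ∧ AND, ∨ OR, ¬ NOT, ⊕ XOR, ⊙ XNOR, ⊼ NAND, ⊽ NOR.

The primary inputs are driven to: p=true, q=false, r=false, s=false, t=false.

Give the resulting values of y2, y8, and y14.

y2 = true, y8 = false, y14 = false

y2 = q NOR s = false NOR false = true
y3 = t NOR y2 = false NOR true = false
y4 = s NOR y3 = false NOR false = true
y5 = y4 NOR r = true NOR false = false
y6 = y4 NOR y5 = true NOR false = false
y7 = y6 NOR y3 = false NOR false = true
y8 = t NOR y4 = false NOR true = false
y11 = y5 NOR y6 = false NOR false = true
y14 = y7 NOR y11 = true NOR true = false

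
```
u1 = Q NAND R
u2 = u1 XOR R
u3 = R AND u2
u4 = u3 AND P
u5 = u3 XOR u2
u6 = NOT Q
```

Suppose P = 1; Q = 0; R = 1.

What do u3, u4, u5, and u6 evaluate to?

u1 = Q NAND R = 0 NAND 1 = 1
u2 = u1 XOR R = 1 XOR 1 = 0
u3 = R AND u2 = 1 AND 0 = 0
u4 = u3 AND P = 0 AND 1 = 0
u5 = u3 XOR u2 = 0 XOR 0 = 0
u6 = NOT Q = NOT 0 = 1

u3 = 0, u4 = 0, u5 = 0, u6 = 1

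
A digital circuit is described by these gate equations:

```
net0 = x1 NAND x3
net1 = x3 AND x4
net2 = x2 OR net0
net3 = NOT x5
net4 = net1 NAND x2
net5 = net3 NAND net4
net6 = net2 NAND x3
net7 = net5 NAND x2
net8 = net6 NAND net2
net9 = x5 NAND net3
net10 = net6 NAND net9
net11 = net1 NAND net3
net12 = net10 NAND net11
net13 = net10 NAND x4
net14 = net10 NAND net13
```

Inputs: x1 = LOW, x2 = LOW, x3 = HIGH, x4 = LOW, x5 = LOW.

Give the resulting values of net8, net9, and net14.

net8 = HIGH, net9 = HIGH, net14 = LOW

net0 = x1 NAND x3 = LOW NAND HIGH = HIGH
net2 = x2 OR net0 = LOW OR HIGH = HIGH
net3 = NOT x5 = NOT LOW = HIGH
net6 = net2 NAND x3 = HIGH NAND HIGH = LOW
net8 = net6 NAND net2 = LOW NAND HIGH = HIGH
net9 = x5 NAND net3 = LOW NAND HIGH = HIGH
net10 = net6 NAND net9 = LOW NAND HIGH = HIGH
net13 = net10 NAND x4 = HIGH NAND LOW = HIGH
net14 = net10 NAND net13 = HIGH NAND HIGH = LOW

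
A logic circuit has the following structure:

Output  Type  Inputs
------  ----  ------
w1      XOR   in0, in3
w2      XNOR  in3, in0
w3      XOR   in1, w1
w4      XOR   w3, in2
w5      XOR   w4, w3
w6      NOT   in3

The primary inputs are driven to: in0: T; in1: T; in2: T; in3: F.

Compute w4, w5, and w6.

w1 = in0 XOR in3 = T XOR F = T
w3 = in1 XOR w1 = T XOR T = F
w4 = w3 XOR in2 = F XOR T = T
w5 = w4 XOR w3 = T XOR F = T
w6 = NOT in3 = NOT F = T

w4 = T, w5 = T, w6 = T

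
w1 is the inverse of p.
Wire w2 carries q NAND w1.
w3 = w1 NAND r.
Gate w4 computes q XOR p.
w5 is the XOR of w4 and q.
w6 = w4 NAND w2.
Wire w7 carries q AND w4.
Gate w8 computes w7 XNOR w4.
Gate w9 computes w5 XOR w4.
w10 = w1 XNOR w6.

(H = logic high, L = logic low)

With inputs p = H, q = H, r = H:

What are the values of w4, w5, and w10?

w4 = L  w5 = H  w10 = L

w1 = NOT p = NOT H = L
w2 = q NAND w1 = H NAND L = H
w4 = q XOR p = H XOR H = L
w5 = w4 XOR q = L XOR H = H
w6 = w4 NAND w2 = L NAND H = H
w10 = w1 XNOR w6 = L XNOR H = L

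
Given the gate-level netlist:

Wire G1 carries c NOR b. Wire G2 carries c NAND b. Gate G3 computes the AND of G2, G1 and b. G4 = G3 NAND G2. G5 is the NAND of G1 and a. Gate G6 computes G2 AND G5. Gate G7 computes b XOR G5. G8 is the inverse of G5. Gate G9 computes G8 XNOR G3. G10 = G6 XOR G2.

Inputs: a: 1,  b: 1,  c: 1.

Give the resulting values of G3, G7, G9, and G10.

G3 = 0  G7 = 0  G9 = 1  G10 = 0

G1 = c NOR b = 1 NOR 1 = 0
G2 = c NAND b = 1 NAND 1 = 0
G3 = G2 AND G1 AND b = 0 AND 0 AND 1 = 0
G5 = G1 NAND a = 0 NAND 1 = 1
G6 = G2 AND G5 = 0 AND 1 = 0
G7 = b XOR G5 = 1 XOR 1 = 0
G8 = NOT G5 = NOT 1 = 0
G9 = G8 XNOR G3 = 0 XNOR 0 = 1
G10 = G6 XOR G2 = 0 XOR 0 = 0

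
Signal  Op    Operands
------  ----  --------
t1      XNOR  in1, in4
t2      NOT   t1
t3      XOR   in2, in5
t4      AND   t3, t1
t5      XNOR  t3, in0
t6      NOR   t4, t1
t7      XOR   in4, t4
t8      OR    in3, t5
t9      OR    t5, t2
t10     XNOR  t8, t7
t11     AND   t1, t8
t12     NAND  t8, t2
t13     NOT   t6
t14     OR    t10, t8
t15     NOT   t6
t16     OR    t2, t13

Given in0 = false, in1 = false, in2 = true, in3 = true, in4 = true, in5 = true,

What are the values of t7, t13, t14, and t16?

t1 = in1 XNOR in4 = false XNOR true = false
t2 = NOT t1 = NOT false = true
t3 = in2 XOR in5 = true XOR true = false
t4 = t3 AND t1 = false AND false = false
t5 = t3 XNOR in0 = false XNOR false = true
t6 = t4 NOR t1 = false NOR false = true
t7 = in4 XOR t4 = true XOR false = true
t8 = in3 OR t5 = true OR true = true
t10 = t8 XNOR t7 = true XNOR true = true
t13 = NOT t6 = NOT true = false
t14 = t10 OR t8 = true OR true = true
t16 = t2 OR t13 = true OR false = true

t7 = true  t13 = false  t14 = true  t16 = true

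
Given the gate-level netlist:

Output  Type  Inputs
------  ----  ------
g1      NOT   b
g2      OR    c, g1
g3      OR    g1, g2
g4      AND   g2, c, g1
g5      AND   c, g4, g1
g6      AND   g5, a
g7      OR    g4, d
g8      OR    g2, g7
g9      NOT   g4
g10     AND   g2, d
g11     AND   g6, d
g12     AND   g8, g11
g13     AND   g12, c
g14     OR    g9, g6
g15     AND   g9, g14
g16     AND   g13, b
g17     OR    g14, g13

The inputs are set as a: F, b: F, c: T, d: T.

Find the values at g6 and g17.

g6 = F, g17 = F

g1 = NOT b = NOT F = T
g2 = c OR g1 = T OR T = T
g4 = g2 AND c AND g1 = T AND T AND T = T
g5 = c AND g4 AND g1 = T AND T AND T = T
g6 = g5 AND a = T AND F = F
g7 = g4 OR d = T OR T = T
g8 = g2 OR g7 = T OR T = T
g9 = NOT g4 = NOT T = F
g11 = g6 AND d = F AND T = F
g12 = g8 AND g11 = T AND F = F
g13 = g12 AND c = F AND T = F
g14 = g9 OR g6 = F OR F = F
g17 = g14 OR g13 = F OR F = F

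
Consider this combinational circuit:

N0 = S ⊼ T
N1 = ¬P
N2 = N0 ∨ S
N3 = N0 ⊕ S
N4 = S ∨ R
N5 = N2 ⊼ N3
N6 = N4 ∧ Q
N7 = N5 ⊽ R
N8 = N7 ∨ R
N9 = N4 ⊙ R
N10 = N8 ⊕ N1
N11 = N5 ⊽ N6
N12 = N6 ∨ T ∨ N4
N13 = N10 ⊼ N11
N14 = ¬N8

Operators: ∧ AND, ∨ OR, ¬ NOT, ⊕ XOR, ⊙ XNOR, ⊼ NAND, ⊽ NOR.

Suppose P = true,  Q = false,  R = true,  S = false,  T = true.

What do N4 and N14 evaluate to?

N4 = true, N14 = false

N0 = S NAND T = false NAND true = true
N2 = N0 OR S = true OR false = true
N3 = N0 XOR S = true XOR false = true
N4 = S OR R = false OR true = true
N5 = N2 NAND N3 = true NAND true = false
N7 = N5 NOR R = false NOR true = false
N8 = N7 OR R = false OR true = true
N14 = NOT N8 = NOT true = false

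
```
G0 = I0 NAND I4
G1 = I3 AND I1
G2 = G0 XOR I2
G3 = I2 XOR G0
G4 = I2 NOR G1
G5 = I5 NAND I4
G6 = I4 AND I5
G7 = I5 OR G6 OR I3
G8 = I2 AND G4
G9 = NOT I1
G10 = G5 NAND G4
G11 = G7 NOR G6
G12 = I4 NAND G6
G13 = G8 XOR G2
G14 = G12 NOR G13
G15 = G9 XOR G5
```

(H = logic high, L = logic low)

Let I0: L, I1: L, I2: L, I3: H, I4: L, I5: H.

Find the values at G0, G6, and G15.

G0 = H; G6 = L; G15 = L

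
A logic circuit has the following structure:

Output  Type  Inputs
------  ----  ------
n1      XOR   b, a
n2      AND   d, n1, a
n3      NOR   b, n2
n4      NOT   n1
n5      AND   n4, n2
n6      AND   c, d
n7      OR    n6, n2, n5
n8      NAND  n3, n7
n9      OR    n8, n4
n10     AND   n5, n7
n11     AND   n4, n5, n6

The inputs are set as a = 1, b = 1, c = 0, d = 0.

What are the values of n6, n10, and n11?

n1 = b XOR a = 1 XOR 1 = 0
n2 = d AND n1 AND a = 0 AND 0 AND 1 = 0
n4 = NOT n1 = NOT 0 = 1
n5 = n4 AND n2 = 1 AND 0 = 0
n6 = c AND d = 0 AND 0 = 0
n7 = n6 OR n2 OR n5 = 0 OR 0 OR 0 = 0
n10 = n5 AND n7 = 0 AND 0 = 0
n11 = n4 AND n5 AND n6 = 1 AND 0 AND 0 = 0

n6 = 0, n10 = 0, n11 = 0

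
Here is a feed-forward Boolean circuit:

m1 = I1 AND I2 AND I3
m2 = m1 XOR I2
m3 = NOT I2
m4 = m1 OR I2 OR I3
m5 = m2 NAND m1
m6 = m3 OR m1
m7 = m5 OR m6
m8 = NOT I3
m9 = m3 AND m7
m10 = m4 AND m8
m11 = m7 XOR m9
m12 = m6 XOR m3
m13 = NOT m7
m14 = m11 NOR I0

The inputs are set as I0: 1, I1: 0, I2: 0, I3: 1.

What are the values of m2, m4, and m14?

m2 = 0  m4 = 1  m14 = 0

m1 = I1 AND I2 AND I3 = 0 AND 0 AND 1 = 0
m2 = m1 XOR I2 = 0 XOR 0 = 0
m3 = NOT I2 = NOT 0 = 1
m4 = m1 OR I2 OR I3 = 0 OR 0 OR 1 = 1
m5 = m2 NAND m1 = 0 NAND 0 = 1
m6 = m3 OR m1 = 1 OR 0 = 1
m7 = m5 OR m6 = 1 OR 1 = 1
m9 = m3 AND m7 = 1 AND 1 = 1
m11 = m7 XOR m9 = 1 XOR 1 = 0
m14 = m11 NOR I0 = 0 NOR 1 = 0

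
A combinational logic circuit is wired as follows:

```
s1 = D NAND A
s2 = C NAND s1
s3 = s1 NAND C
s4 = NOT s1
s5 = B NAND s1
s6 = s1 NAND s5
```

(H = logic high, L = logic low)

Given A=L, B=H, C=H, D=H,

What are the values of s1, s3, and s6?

s1 = D NAND A = H NAND L = H
s3 = s1 NAND C = H NAND H = L
s5 = B NAND s1 = H NAND H = L
s6 = s1 NAND s5 = H NAND L = H

s1 = H  s3 = L  s6 = H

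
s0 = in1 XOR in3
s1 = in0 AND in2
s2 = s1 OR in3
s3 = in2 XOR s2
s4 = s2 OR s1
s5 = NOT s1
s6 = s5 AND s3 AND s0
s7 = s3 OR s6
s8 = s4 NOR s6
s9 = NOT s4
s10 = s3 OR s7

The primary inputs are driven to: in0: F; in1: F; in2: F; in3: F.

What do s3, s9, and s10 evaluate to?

s3 = F; s9 = T; s10 = F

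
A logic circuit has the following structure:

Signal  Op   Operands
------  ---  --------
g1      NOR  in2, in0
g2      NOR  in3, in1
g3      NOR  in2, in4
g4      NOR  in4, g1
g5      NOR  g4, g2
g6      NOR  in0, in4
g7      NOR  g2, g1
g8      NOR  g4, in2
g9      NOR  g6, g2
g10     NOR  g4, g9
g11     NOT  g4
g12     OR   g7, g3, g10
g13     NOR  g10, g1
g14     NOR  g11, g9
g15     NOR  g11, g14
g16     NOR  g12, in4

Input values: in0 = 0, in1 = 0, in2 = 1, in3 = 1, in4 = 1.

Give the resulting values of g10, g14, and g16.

g1 = in2 NOR in0 = 1 NOR 0 = 0
g2 = in3 NOR in1 = 1 NOR 0 = 0
g3 = in2 NOR in4 = 1 NOR 1 = 0
g4 = in4 NOR g1 = 1 NOR 0 = 0
g6 = in0 NOR in4 = 0 NOR 1 = 0
g7 = g2 NOR g1 = 0 NOR 0 = 1
g9 = g6 NOR g2 = 0 NOR 0 = 1
g10 = g4 NOR g9 = 0 NOR 1 = 0
g11 = NOT g4 = NOT 0 = 1
g12 = g7 OR g3 OR g10 = 1 OR 0 OR 0 = 1
g14 = g11 NOR g9 = 1 NOR 1 = 0
g16 = g12 NOR in4 = 1 NOR 1 = 0

g10 = 0  g14 = 0  g16 = 0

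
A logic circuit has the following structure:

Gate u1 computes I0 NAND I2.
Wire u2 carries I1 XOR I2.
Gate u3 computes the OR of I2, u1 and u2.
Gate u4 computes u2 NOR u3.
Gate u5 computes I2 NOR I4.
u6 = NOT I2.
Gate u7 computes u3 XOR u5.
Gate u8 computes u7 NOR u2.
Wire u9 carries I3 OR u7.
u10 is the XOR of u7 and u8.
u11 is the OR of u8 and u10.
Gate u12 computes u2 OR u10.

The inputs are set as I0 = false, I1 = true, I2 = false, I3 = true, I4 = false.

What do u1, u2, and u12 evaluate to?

u1 = true  u2 = true  u12 = true

u1 = I0 NAND I2 = false NAND false = true
u2 = I1 XOR I2 = true XOR false = true
u3 = I2 OR u1 OR u2 = false OR true OR true = true
u5 = I2 NOR I4 = false NOR false = true
u7 = u3 XOR u5 = true XOR true = false
u8 = u7 NOR u2 = false NOR true = false
u10 = u7 XOR u8 = false XOR false = false
u12 = u2 OR u10 = true OR false = true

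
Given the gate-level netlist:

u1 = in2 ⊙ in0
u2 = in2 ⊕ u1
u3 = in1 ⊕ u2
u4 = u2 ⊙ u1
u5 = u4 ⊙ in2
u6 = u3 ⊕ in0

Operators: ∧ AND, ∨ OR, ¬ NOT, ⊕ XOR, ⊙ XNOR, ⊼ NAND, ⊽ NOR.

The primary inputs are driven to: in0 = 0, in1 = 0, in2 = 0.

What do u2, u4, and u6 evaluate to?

u1 = in2 XNOR in0 = 0 XNOR 0 = 1
u2 = in2 XOR u1 = 0 XOR 1 = 1
u3 = in1 XOR u2 = 0 XOR 1 = 1
u4 = u2 XNOR u1 = 1 XNOR 1 = 1
u6 = u3 XOR in0 = 1 XOR 0 = 1

u2 = 1; u4 = 1; u6 = 1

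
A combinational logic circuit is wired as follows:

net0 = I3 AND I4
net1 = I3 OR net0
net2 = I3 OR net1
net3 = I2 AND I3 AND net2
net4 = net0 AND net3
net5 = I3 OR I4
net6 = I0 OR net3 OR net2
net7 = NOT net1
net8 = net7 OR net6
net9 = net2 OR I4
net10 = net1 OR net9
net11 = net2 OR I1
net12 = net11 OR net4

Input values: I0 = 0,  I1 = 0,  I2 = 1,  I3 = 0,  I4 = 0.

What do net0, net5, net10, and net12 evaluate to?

net0 = I3 AND I4 = 0 AND 0 = 0
net1 = I3 OR net0 = 0 OR 0 = 0
net2 = I3 OR net1 = 0 OR 0 = 0
net3 = I2 AND I3 AND net2 = 1 AND 0 AND 0 = 0
net4 = net0 AND net3 = 0 AND 0 = 0
net5 = I3 OR I4 = 0 OR 0 = 0
net9 = net2 OR I4 = 0 OR 0 = 0
net10 = net1 OR net9 = 0 OR 0 = 0
net11 = net2 OR I1 = 0 OR 0 = 0
net12 = net11 OR net4 = 0 OR 0 = 0

net0 = 0, net5 = 0, net10 = 0, net12 = 0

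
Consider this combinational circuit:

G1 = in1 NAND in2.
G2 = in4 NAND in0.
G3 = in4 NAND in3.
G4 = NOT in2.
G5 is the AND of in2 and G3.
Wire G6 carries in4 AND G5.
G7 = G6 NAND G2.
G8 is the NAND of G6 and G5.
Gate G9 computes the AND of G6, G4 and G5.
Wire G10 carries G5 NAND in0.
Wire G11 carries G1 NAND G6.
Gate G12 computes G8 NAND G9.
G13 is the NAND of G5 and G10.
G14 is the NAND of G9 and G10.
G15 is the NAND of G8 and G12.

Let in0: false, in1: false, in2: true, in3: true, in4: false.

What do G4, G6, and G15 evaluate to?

G4 = false  G6 = false  G15 = false

G3 = in4 NAND in3 = false NAND true = true
G4 = NOT in2 = NOT true = false
G5 = in2 AND G3 = true AND true = true
G6 = in4 AND G5 = false AND true = false
G8 = G6 NAND G5 = false NAND true = true
G9 = G6 AND G4 AND G5 = false AND false AND true = false
G12 = G8 NAND G9 = true NAND false = true
G15 = G8 NAND G12 = true NAND true = false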